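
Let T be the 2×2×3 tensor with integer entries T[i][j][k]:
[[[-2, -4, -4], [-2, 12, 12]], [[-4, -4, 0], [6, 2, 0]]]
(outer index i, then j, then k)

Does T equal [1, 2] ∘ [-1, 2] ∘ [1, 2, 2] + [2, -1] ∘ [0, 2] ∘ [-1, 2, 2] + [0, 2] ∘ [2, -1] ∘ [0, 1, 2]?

Reconstruct entry (0,0,0) from the claimed factors: Σₗ aₗ[0]bₗ[0]cₗ[0] = (1)·(-1)·(1) + (2)·(0)·(-1) + (0)·(2)·(0) = -1, but T[0,0,0] = -2. The claim is false.

No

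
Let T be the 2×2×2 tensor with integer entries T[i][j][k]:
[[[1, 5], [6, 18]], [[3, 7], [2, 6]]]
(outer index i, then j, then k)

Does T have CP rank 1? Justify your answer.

The mode-3 unfolding of T (rows indexed by k, columns by (i,j) = (0,0), (0,1), (1,0), (1,1)) is [[1, 6, 3, 2], [5, 18, 7, 6]].
There the 2×2 minor on rows k ∈ {0, 1}, columns (i,j) ∈ {(0,0), (0,1)} is det [[1, 6], [5, 18]] = -12 ≠ 0, so this unfolding has rank ≥ 2; CP rank is at least every unfolding rank, so rank(T) ≥ 2.
In particular rank(T) ≥ 2 > 1, so T is not rank-1.

No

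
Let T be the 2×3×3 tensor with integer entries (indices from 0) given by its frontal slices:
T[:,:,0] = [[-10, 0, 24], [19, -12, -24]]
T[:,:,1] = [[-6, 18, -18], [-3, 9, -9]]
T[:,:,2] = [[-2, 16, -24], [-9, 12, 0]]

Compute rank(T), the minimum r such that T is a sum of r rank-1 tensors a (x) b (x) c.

Lower bound: the mode-1 unfolding of T (rows indexed by i, columns by (j,k) = (0,0), (0,1), (0,2), (1,0), (1,1), (1,2), (2,0), (2,1), (2,2)) is [[-10, -6, -2, 0, 18, 16, 24, -18, -24], [19, -3, -9, -12, 9, 12, -24, -9, 0]].
There the 2×2 minor on rows i ∈ {0, 1}, columns (j,k) ∈ {(0,0), (0,1)} is det [[-10, -6], [19, -3]] = 144 ≠ 0, so this unfolding has rank ≥ 2; CP rank is at least every unfolding rank, so rank(T) ≥ 2. (Unfolding ranks only ever bound the CP rank from below — rank(T) can be strictly larger than all of them — so the matching upper bound has to come from an explicit 2-term decomposition.)
Upper bound — finding two terms. Write S_k = T[:,:,k] for the frontal slices: S₀ = [[-10, 0, 24], [19, -12, -24]], S₁ = [[-6, 18, -18], [-3, 9, -9]], S₂ = [[-2, 16, -24], [-9, 12, 0]].
If T = a₁ (x) b₁ (x) c₁ + a₂ (x) b₂ (x) c₂ then each S_k = c₁[k]·a₁b₁ᵀ + c₂[k]·a₂b₂ᵀ. S₀ and S₁ are linearly independent, so a₁b₁ᵀ and a₂b₂ᵀ must span the same plane of matrices: they are the rank-1 matrices of the form x·S₀ + y·S₁.
The 2×2 minor of x·S₀ + y·S₁ on rows {0,1}, columns {0,1} is 120·x² − 360·xy = 120·(x − 3·y)(x), vanishing at (x:y) = (3:1) and (0:1).
M₁ = 3·S₀ + S₁ = [[-36, 18, 54], [54, -27, -81]] = (-9)·[2, -3][2, -1, -3]ᵀ and M₂ = S₁ = [[-6, 18, -18], [-3, 9, -9]] = (-3)·[2, 1][1, -3, 3]ᵀ, so take a₁ = [2, -3], b₁ = [2, -1, -3], a₂ = [2, 1], b₂ = [1, -3, 3].
Each slice is an integer combination of E₁ = a₁b₁ᵀ and E₂ = a₂b₂ᵀ: S₀ = −3·E₁ + E₂, S₁ = −3·E₂, S₂ = E₁ − 3·E₂; reading off coefficients, c₁ = [-3, 0, 1] and c₂ = [1, -3, -3].
Hence T = [2, -3] (x) [2, -1, -3] (x) [-3, 0, 1] + [2, 1] (x) [1, -3, 3] (x) [1, -3, -3], so rank(T) ≤ 2.
These bounds meet, so rank(T) = 2.
Check entry T[1,1,1] = 9: (-3)·(-1)·(0) + (1)·(-3)·(-3) = 9.

2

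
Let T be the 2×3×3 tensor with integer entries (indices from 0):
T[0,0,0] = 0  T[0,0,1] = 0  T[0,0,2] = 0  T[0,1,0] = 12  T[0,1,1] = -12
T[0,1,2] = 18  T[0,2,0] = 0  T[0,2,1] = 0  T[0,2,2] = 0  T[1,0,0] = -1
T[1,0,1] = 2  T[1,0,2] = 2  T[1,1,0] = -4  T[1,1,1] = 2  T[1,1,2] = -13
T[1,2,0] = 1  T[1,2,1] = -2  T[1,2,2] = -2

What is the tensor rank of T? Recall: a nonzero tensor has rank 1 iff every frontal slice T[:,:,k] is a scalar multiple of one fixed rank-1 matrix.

2

Lower bound: the mode-2 unfolding of T (rows indexed by j, columns by (i,k) = (0,0), (0,1), (0,2), (1,0), (1,1), (1,2)) is [[0, 0, 0, -1, 2, 2], [12, -12, 18, -4, 2, -13], [0, 0, 0, 1, -2, -2]].
There the 2×2 minor on rows j ∈ {0, 1}, columns (i,k) ∈ {(0,0), (1,0)} is det [[0, -1], [12, -4]] = 12 ≠ 0, so this unfolding has rank ≥ 2; CP rank is at least every unfolding rank, so rank(T) ≥ 2. (Unfolding ranks only ever bound the CP rank from below — rank(T) can be strictly larger than all of them — so the matching upper bound has to come from an explicit 2-term decomposition.)
Upper bound — finding two terms. Write S_k = T[:,:,k] for the frontal slices: S₀ = [[0, 12, 0], [-1, -4, 1]], S₁ = [[0, -12, 0], [2, 2, -2]], S₂ = [[0, 18, 0], [2, -13, -2]].
If T = a₁ ⊗ b₁ ⊗ c₁ + a₂ ⊗ b₂ ⊗ c₂ then each S_k = c₁[k]·a₁b₁ᵀ + c₂[k]·a₂b₂ᵀ. S₀ and S₁ are linearly independent, so a₁b₁ᵀ and a₂b₂ᵀ must span the same plane of matrices: they are the rank-1 matrices of the form x·S₀ + y·S₁.
The 2×2 minor of x·S₀ + y·S₁ on rows {0,1}, columns {0,1} is 12·x² − 36·xy + 24·y² = 12·(x − 2·y)(x − y), vanishing at (x:y) = (2:1) and (1:1).
M₁ = 2·S₀ + S₁ = [[0, 12, 0], [0, -6, 0]] = 6·[2, -1][0, 1, 0]ᵀ and M₂ = S₀ + S₁ = [[0, 0, 0], [1, -2, -1]] = [0, 1][1, -2, -1]ᵀ, so take a₁ = [2, -1], b₁ = [0, 1, 0], a₂ = [0, 1], b₂ = [1, -2, -1].
Each slice is an integer combination of E₁ = a₁b₁ᵀ and E₂ = a₂b₂ᵀ: S₀ = 6·E₁ − E₂, S₁ = −6·E₁ + 2·E₂, S₂ = 9·E₁ + 2·E₂; reading off coefficients, c₁ = [6, -6, 9] and c₂ = [-1, 2, 2].
Hence T = [2, -1] ⊗ [0, 1, 0] ⊗ [6, -6, 9] + [0, 1] ⊗ [1, -2, -1] ⊗ [-1, 2, 2], so rank(T) ≤ 2.
These bounds meet, so rank(T) = 2.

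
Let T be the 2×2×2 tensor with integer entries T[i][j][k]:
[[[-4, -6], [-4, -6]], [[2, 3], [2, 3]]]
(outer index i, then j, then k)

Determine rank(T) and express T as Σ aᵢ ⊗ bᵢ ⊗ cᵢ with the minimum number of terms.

Lower bound: T ≠ 0 (e.g. T[0,0,0] = -4), so rank(T) ≥ 1.
Upper bound: if T = a ⊗ b ⊗ c then every fibre of T is a multiple of the corresponding factor, so read the factors off the fibres through the nonzero entry T[0,0,0] = -4.
The mode-1 fibre T[:,0,0] = [-4, 2] gives a = [2, -1] (primitive direction); the mode-2 fibre T[0,:,0] = [-4, -4] gives b = [1, 1]; then c[k] = T[0,0,k] / (a[0]·b[0]) = [-4, -6] / 2 = [-2, -3].
Expanding [2, -1] ⊗ [1, 1] ⊗ [-2, -3] reproduces all 8 entries of T, so T = [2, -1] ⊗ [1, 1] ⊗ [-2, -3] and rank(T) ≤ 1.
These bounds meet, so rank(T) = 1.

rank(T) = 1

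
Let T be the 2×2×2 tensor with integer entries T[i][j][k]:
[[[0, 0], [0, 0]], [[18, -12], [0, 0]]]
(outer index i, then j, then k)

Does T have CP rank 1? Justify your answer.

If T = a ∘ b ∘ c then every fibre of T is a multiple of the corresponding factor, so read the factors off the fibres through the nonzero entry T[1,0,0] = 18.
The mode-1 fibre T[:,0,0] = [0, 18] gives a = (0, 1) (primitive direction); the mode-2 fibre T[1,:,0] = [18, 0] gives b = (1, 0); then c[k] = T[1,0,k] / (a[1]·b[0]) = [18, -12] / 1 = (18, -12).
Expanding (0, 1) ∘ (1, 0) ∘ (18, -12) reproduces all 8 entries of T, so T = (0, 1) ∘ (1, 0) ∘ (18, -12) and rank(T) ≤ 1.
Equivalently every frontal slice T[:,:,k] is c[k] times the rank-1 matrix (0, 1) ∘ (1, 0). So T has rank 1 (it is nonzero).

Yes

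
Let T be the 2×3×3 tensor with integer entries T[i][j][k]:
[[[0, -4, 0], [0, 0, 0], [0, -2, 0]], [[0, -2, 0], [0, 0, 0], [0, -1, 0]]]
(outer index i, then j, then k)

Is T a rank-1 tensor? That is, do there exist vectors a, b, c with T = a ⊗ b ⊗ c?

Yes

If T = a ⊗ b ⊗ c then every fibre of T is a multiple of the corresponding factor, so read the factors off the fibres through the nonzero entry T[0,0,1] = -4.
The mode-1 fibre T[:,0,1] = [-4, -2] gives a = (2, 1) (primitive direction); the mode-2 fibre T[0,:,1] = [-4, 0, -2] gives b = (2, 0, 1); then c[k] = T[0,0,k] / (a[0]·b[0]) = [0, -4, 0] / 4 = (0, -1, 0).
Expanding (2, 1) ⊗ (2, 0, 1) ⊗ (0, -1, 0) reproduces all 18 entries of T, so T = (2, 1) ⊗ (2, 0, 1) ⊗ (0, -1, 0) and rank(T) ≤ 1.
Equivalently every frontal slice T[:,:,k] is c[k] times the rank-1 matrix (2, 1) ⊗ (2, 0, 1). So T has rank 1 (it is nonzero).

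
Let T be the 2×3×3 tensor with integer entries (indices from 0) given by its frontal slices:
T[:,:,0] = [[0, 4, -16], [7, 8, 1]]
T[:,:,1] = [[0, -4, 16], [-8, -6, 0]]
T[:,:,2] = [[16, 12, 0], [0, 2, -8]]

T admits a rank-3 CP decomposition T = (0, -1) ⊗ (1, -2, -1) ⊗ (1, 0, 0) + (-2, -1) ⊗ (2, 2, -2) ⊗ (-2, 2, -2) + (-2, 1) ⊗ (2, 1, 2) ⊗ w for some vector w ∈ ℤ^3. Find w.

w = (2, -2, -2)

Subtract the known terms from T to get the rank-1 residual R = (-2, 1) ⊗ (2, 1, 2) ⊗ w, so R[i,j,k] = a[i]·b[j]·w[k]. Pick indices with nonzero a[0]·b[0] = (-2)·(2) = -4. Only the fibre through (0,0,·) is needed: R[0,0,:] = T[0,0,:] − Σₗ aₗ[0]bₗ[0]cₗ = [0, 0, 16] − (0)·(1)·(1, 0, 0) − (-2)·(2)·(-2, 2, -2) = [-8, 8, 8]. Then w[k] = R[0,0,k] / -4 for each k, giving w = [-8, 8, 8] / -4 = (2, -2, -2).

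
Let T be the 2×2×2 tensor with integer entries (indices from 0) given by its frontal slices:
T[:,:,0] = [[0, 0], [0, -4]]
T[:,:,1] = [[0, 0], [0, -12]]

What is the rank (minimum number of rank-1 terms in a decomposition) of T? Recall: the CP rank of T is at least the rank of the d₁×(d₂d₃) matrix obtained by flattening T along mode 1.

1

Lower bound: T ≠ 0 (e.g. T[1,1,0] = -4), so rank(T) ≥ 1.
Upper bound: the mode-1 fibre T[:,1,0] = [0, -4] gives a = (0, 1) (primitive direction); the mode-2 fibre T[1,:,0] = [0, -4] gives b = (0, 1); then c[k] = T[1,1,k] / (a[1]·b[1]) = [-4, -12] / 1 = (-4, -12).
Expanding (0, 1) ∘ (0, 1) ∘ (-4, -12) reproduces all 8 entries of T, so T = (0, 1) ∘ (0, 1) ∘ (-4, -12) and rank(T) ≤ 1.
These bounds meet, so rank(T) = 1.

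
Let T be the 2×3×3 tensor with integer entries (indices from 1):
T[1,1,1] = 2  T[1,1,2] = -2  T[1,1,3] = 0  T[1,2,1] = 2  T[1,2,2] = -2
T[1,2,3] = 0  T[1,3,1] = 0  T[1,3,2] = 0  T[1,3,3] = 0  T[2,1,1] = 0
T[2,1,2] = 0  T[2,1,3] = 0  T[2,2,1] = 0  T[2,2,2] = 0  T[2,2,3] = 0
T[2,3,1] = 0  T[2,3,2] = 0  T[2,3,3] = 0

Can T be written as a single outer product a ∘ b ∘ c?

Yes

The mode-1 fibre T[:,1,1] = [2, 0] gives a = [1, 0] (primitive direction); the mode-2 fibre T[1,:,1] = [2, 2, 0] gives b = [1, 1, 0]; then c[k] = T[1,1,k] / (a[1]·b[1]) = [2, -2, 0] / 1 = [2, -2, 0].
Expanding [1, 0] ∘ [1, 1, 0] ∘ [2, -2, 0] reproduces all 18 entries of T, so T = [1, 0] ∘ [1, 1, 0] ∘ [2, -2, 0] and rank(T) ≤ 1.
Equivalently every frontal slice T[:,:,k] is c[k] times the rank-1 matrix [1, 0] ∘ [1, 1, 0]. So T has rank 1 (it is nonzero).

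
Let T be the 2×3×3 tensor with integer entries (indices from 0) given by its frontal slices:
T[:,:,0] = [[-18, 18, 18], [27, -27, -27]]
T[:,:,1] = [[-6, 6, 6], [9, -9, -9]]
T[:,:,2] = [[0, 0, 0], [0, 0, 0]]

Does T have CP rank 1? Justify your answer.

If T = a ⊗ b ⊗ c then every fibre of T is a multiple of the corresponding factor, so read the factors off the fibres through the nonzero entry T[0,0,0] = -18.
The mode-1 fibre T[:,0,0] = [-18, 27] gives a = [2, -3] (primitive direction); the mode-2 fibre T[0,:,0] = [-18, 18, 18] gives b = [1, -1, -1]; then c[k] = T[0,0,k] / (a[0]·b[0]) = [-18, -6, 0] / 2 = [-9, -3, 0].
Expanding [2, -3] ⊗ [1, -1, -1] ⊗ [-9, -3, 0] reproduces all 18 entries of T, so T = [2, -3] ⊗ [1, -1, -1] ⊗ [-9, -3, 0] and rank(T) ≤ 1.
Equivalently every frontal slice T[:,:,k] is c[k] times the rank-1 matrix [2, -3] ⊗ [1, -1, -1]. So T has rank 1 (it is nonzero).

Yes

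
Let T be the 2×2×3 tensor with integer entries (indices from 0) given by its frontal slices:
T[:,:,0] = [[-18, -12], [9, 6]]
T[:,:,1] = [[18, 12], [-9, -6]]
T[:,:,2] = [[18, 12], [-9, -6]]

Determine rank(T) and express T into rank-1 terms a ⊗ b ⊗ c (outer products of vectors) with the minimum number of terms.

rank(T) = 1

Lower bound: T ≠ 0 (e.g. T[0,0,0] = -18), so rank(T) ≥ 1.
Upper bound: if T = a ⊗ b ⊗ c then every fibre of T is a multiple of the corresponding factor, so read the factors off the fibres through the nonzero entry T[0,0,0] = -18.
The mode-1 fibre T[:,0,0] = [-18, 9] gives a = [2, -1] (primitive direction); the mode-2 fibre T[0,:,0] = [-18, -12] gives b = [3, 2]; then c[k] = T[0,0,k] / (a[0]·b[0]) = [-18, 18, 18] / 6 = [-3, 3, 3].
Expanding [2, -1] ⊗ [3, 2] ⊗ [-3, 3, 3] reproduces all 12 entries of T, so T = [2, -1] ⊗ [3, 2] ⊗ [-3, 3, 3] and rank(T) ≤ 1.
These bounds meet, so rank(T) = 1.
Check entry T[0,0,0] = -18: (2)·(3)·(-3) = -18.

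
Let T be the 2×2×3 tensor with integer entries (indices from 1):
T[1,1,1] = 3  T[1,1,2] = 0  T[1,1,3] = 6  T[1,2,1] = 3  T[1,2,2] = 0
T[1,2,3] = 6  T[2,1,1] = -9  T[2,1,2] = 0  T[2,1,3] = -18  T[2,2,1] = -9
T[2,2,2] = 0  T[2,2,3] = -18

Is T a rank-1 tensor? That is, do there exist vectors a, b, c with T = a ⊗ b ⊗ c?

Yes

If T = a ⊗ b ⊗ c then every fibre of T is a multiple of the corresponding factor, so read the factors off the fibres through the nonzero entry T[1,1,1] = 3.
The mode-1 fibre T[:,1,1] = [3, -9] gives a = (1, -3) (primitive direction); the mode-2 fibre T[1,:,1] = [3, 3] gives b = (1, 1); then c[k] = T[1,1,k] / (a[1]·b[1]) = [3, 0, 6] / 1 = (3, 0, 6).
Expanding (1, -3) ⊗ (1, 1) ⊗ (3, 0, 6) reproduces all 12 entries of T, so T = (1, -3) ⊗ (1, 1) ⊗ (3, 0, 6) and rank(T) ≤ 1.
Equivalently every frontal slice T[:,:,k] is c[k] times the rank-1 matrix (1, -3) ⊗ (1, 1). So T has rank 1 (it is nonzero).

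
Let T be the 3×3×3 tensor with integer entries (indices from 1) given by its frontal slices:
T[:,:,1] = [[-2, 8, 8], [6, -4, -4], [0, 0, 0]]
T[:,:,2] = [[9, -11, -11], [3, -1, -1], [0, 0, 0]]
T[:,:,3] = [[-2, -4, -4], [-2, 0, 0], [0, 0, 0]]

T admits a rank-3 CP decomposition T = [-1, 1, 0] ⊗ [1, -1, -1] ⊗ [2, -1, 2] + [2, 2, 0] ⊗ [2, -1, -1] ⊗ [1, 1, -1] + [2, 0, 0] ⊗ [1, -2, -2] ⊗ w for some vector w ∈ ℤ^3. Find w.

w = [-2, 2, 2]

Subtract the known terms from T to get the rank-1 residual R = [2, 0, 0] ⊗ [1, -2, -2] ⊗ w, so R[i,j,k] = a[i]·b[j]·w[k]. Pick indices with nonzero a[1]·b[1] = (2)·(1) = 2. Only the fibre through (1,1,·) is needed: R[1,1,:] = T[1,1,:] − Σₗ aₗ[1]bₗ[1]cₗ = [-2, 9, -2] − (-1)·(1)·[2, -1, 2] − (2)·(2)·[1, 1, -1] = [-4, 4, 4]. Then w[k] = R[1,1,k] / 2 for each k, giving w = [-4, 4, 4] / 2 = [-2, 2, 2].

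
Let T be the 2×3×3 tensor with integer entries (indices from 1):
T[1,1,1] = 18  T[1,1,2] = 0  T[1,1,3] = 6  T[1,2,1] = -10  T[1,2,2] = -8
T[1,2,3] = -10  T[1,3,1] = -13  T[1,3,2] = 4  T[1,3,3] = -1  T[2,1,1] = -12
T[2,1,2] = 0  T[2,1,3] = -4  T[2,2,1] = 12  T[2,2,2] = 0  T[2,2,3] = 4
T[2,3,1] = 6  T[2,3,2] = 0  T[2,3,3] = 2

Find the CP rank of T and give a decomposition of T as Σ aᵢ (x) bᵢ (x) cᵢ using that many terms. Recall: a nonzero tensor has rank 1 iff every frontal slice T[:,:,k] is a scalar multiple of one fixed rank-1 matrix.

Lower bound: in the mode-3 unfolding of T (rows indexed by k, columns by (i,j)) the 2×2 minor on rows k ∈ {1, 2}, columns (i,j) ∈ {(1,1), (1,2)} is det [[18, -10], [0, -8]] = -144 ≠ 0, so that unfolding has rank ≥ 2 and hence rank(T) ≥ 2 (CP rank is at least every unfolding rank, though it can be larger).
Upper bound: with S_k = T[:,:,k], the two rank-1 terms a₁b₁ᵀ, a₂b₂ᵀ are the rank-1 members of the pencil x·S₁ + y·S₂.
The 2×2 minor of x·S₁ + y·S₂ on rows {1,2}, columns {1,2} is 96·x² − 96·xy = 96·(x − y)(x), vanishing at (x:y) = (1:1) and (0:1).
M₁ = S₁ + S₂ = [[18, -18, -9], [-12, 12, 6]] = 3·[3, -2][2, -2, -1]ᵀ and M₂ = S₂ = [[0, -8, 4], [0, 0, 0]] = (-4)·[1, 0][0, 2, -1]ᵀ, so take a₁ = [3, -2], b₁ = [2, -2, -1], a₂ = [1, 0], b₂ = [0, 2, -1].
Each slice is an integer combination of E₁ = a₁b₁ᵀ and E₂ = a₂b₂ᵀ: S₁ = 3·E₁ + 4·E₂, S₂ = −4·E₂, S₃ = E₁ − 2·E₂; reading off coefficients, c₁ = [3, 0, 1] and c₂ = [4, -4, -2].
Hence T = [3, -2] (x) [2, -2, -1] (x) [3, 0, 1] + [1, 0] (x) [0, 2, -1] (x) [4, -4, -2], so rank(T) ≤ 2.
These bounds meet, so rank(T) = 2.

rank(T) = 2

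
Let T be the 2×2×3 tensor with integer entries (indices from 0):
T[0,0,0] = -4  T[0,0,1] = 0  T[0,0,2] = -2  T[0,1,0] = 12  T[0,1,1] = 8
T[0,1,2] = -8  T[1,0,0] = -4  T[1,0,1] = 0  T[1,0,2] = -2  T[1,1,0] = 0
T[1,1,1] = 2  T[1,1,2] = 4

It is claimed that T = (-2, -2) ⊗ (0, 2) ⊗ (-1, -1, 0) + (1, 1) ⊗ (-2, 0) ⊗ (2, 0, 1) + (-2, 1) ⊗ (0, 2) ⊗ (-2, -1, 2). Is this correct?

Yes

Reconstruct entrywise from the claimed factors. For example, T[1,1,2] = 4 and Σₗ aₗ[1]bₗ[1]cₗ[2] = (-2)·(2)·(0) + (1)·(0)·(1) + (1)·(2)·(2) = 4; checking all 12 entries, every one matches. The claim holds.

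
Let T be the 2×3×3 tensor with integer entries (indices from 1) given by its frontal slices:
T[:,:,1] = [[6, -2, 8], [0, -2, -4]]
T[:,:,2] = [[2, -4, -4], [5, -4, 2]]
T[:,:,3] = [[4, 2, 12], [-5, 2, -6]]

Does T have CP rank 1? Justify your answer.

No

The mode-3 unfolding of T (rows indexed by k, columns by (i,j) = (1,1), (1,2), (1,3), (2,1), (2,2), (2,3)) is [[6, -2, 8, 0, -2, -4], [2, -4, -4, 5, -4, 2], [4, 2, 12, -5, 2, -6]].
There the 2×2 minor on rows k ∈ {1, 2}, columns (i,j) ∈ {(1,1), (1,2)} is det [[6, -2], [2, -4]] = -20 ≠ 0, so this unfolding has rank ≥ 2; CP rank is at least every unfolding rank, so rank(T) ≥ 2.
In particular rank(T) ≥ 2 > 1, so T is not rank-1.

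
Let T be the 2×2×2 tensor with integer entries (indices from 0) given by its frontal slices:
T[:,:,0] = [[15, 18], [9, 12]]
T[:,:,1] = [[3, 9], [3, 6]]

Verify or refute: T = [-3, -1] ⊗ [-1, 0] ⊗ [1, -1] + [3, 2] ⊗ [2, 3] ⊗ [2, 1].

Yes

Reconstruct entrywise from the claimed factors. For example, T[0,1,0] = 18 and Σₗ aₗ[0]bₗ[1]cₗ[0] = (-3)·(0)·(1) + (3)·(3)·(2) = 18; checking all 8 entries, every one matches. The claim holds.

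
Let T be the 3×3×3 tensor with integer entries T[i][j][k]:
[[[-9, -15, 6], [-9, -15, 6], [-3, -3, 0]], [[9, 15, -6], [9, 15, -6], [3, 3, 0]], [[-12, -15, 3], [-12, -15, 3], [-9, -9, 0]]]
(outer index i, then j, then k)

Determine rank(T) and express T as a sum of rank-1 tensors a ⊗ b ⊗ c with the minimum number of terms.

Lower bound: the mode-2 unfolding of T (rows indexed by j, columns by (i,k) = (0,0), (0,1), (0,2), (1,0), (1,1), (1,2), (2,0), (2,1), (2,2)) is [[-9, -15, 6, 9, 15, -6, -12, -15, 3], [-9, -15, 6, 9, 15, -6, -12, -15, 3], [-3, -3, 0, 3, 3, 0, -9, -9, 0]].
There the 2×2 minor on rows j ∈ {0, 2}, columns (i,k) ∈ {(0,0), (0,1)} is det [[-9, -15], [-3, -3]] = -18 ≠ 0, so this unfolding has rank ≥ 2; CP rank is at least every unfolding rank, so rank(T) ≥ 2. (Unfolding ranks only ever bound the CP rank from below — rank(T) can be strictly larger than all of them — so the matching upper bound has to come from an explicit 2-term decomposition.)
Upper bound — finding two terms. Write S_k = T[:,:,k] for the frontal slices: S₀ = [[-9, -9, -3], [9, 9, 3], [-12, -12, -9]], S₁ = [[-15, -15, -3], [15, 15, 3], [-15, -15, -9]], S₂ = [[6, 6, 0], [-6, -6, 0], [3, 3, 0]].
If T = a₁ ⊗ b₁ ⊗ c₁ + a₂ ⊗ b₂ ⊗ c₂ then each S_k = c₁[k]·a₁b₁ᵀ + c₂[k]·a₂b₂ᵀ. S₀ and S₁ are linearly independent, so a₁b₁ᵀ and a₂b₂ᵀ must span the same plane of matrices: they are the rank-1 matrices of the form x·S₀ + y·S₁.
The 2×2 minor of x·S₀ + y·S₁ on rows {0,2}, columns {0,2} is 45·x² + 135·xy + 90·y² = 45·(x + 2·y)(x + y), vanishing at (x:y) = (2:-1) and (1:-1).
M₁ = 2·S₀ − S₁ = [[-3, -3, -3], [3, 3, 3], [-9, -9, -9]] = (-3)·(1, -1, 3)(1, 1, 1)ᵀ and M₂ = S₀ − S₁ = [[6, 6, 0], [-6, -6, 0], [3, 3, 0]] = 3·(2, -2, 1)(1, 1, 0)ᵀ, so take a₁ = (1, -1, 3), b₁ = (1, 1, 1), a₂ = (2, -2, 1), b₂ = (1, 1, 0).
Each slice is an integer combination of E₁ = a₁b₁ᵀ and E₂ = a₂b₂ᵀ: S₀ = −3·E₁ − 3·E₂, S₁ = −3·E₁ − 6·E₂, S₂ = 3·E₂; reading off coefficients, c₁ = (-3, -3, 0) and c₂ = (-3, -6, 3).
Hence T = (1, -1, 3) ⊗ (1, 1, 1) ⊗ (-3, -3, 0) + (2, -2, 1) ⊗ (1, 1, 0) ⊗ (-3, -6, 3), so rank(T) ≤ 2.
These bounds meet, so rank(T) = 2.
Check entry T[1,2,1] = 3: (-1)·(1)·(-3) + (-2)·(0)·(-6) = 3.

rank(T) = 2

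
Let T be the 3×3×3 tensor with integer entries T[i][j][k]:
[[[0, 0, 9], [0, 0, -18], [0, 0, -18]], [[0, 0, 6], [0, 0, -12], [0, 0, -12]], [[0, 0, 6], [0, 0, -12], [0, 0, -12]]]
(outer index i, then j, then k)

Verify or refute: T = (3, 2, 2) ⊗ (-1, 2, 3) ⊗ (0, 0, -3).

Reconstruct entry (0,2,2) from the claimed factors: Σₗ aₗ[0]bₗ[2]cₗ[2] = (3)·(3)·(-3) = -27, but T[0,2,2] = -18. The claim is false.

No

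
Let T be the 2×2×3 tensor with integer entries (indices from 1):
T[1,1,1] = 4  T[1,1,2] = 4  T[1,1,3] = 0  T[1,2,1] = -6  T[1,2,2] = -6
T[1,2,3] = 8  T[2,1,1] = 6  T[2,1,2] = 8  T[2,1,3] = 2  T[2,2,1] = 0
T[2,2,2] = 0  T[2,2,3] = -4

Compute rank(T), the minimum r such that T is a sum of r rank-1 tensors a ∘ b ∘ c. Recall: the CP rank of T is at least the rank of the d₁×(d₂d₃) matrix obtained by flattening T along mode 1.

Lower bound: the mode-3 unfolding of T (rows indexed by k, columns by (i,j) = (1,1), (1,2), (2,1), (2,2)) is [[4, -6, 6, 0], [4, -6, 8, 0], [0, 8, 2, -4]].
There the 3×3 minor on rows k ∈ {1, 2, 3}, columns (i,j) ∈ {(1,1), (1,2), (2,1)} is det [[4, -6, 6], [4, -6, 8], [0, 8, 2]] = -64 ≠ 0, so this unfolding has rank ≥ 3; CP rank is at least every unfolding rank, so rank(T) ≥ 3. (This is only a lower bound: in general the CP rank may exceed every unfolding rank, so we still need to exhibit 3 rank-1 terms summing to T.)
Upper bound: T is a sum of 3 rank-1 terms, T = (0, 1) ∘ (1, 0) ∘ (2, 4, 2) + (1, 1) ∘ (2, -1) ∘ (2, 2, 0) + (2, -1) ∘ (0, 1) ∘ (-2, -2, 4) (one valid choice — decompositions are not unique — normalised so each a, b is primitive with positive first nonzero entry; check it by expanding all entries), so rank(T) ≤ 3.
These bounds meet, so rank(T) = 3.

3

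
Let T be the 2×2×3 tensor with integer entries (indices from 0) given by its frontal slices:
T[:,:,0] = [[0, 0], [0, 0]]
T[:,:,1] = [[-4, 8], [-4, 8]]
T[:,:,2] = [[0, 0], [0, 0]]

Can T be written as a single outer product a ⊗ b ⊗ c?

The mode-1 fibre T[:,0,1] = [-4, -4] gives a = [1, 1] (primitive direction); the mode-2 fibre T[0,:,1] = [-4, 8] gives b = [1, -2]; then c[k] = T[0,0,k] / (a[0]·b[0]) = [0, -4, 0] / 1 = [0, -4, 0].
Expanding [1, 1] ⊗ [1, -2] ⊗ [0, -4, 0] reproduces all 12 entries of T, so T = [1, 1] ⊗ [1, -2] ⊗ [0, -4, 0] and rank(T) ≤ 1.
Equivalently every frontal slice T[:,:,k] is c[k] times the rank-1 matrix [1, 1] ⊗ [1, -2]. So T has rank 1 (it is nonzero).

Yes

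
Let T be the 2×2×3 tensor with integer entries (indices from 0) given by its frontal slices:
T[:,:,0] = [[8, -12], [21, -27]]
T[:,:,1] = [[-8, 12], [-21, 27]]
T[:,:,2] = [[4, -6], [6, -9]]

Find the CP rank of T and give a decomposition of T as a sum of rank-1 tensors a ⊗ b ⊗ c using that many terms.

Lower bound: the mode-2 unfolding of T (rows indexed by j, columns by (i,k) = (0,0), (0,1), (0,2), (1,0), (1,1), (1,2)) is [[8, -8, 4, 21, -21, 6], [-12, 12, -6, -27, 27, -9]].
There the 2×2 minor on rows j ∈ {0, 1}, columns (i,k) ∈ {(0,0), (1,0)} is det [[8, 21], [-12, -27]] = 36 ≠ 0, so this unfolding has rank ≥ 2; CP rank is at least every unfolding rank, so rank(T) ≥ 2. (Unfolding ranks only ever bound the CP rank from below — rank(T) can be strictly larger than all of them — so the matching upper bound has to come from an explicit 2-term decomposition.)
Upper bound — finding two terms. Write S_k = T[:,:,k] for the frontal slices: S₀ = [[8, -12], [21, -27]], S₁ = [[-8, 12], [-21, 27]], S₂ = [[4, -6], [6, -9]].
If T = a₁ ⊗ b₁ ⊗ c₁ + a₂ ⊗ b₂ ⊗ c₂ then each S_k = c₁[k]·a₁b₁ᵀ + c₂[k]·a₂b₂ᵀ. S₀ and S₂ are linearly independent, so a₁b₁ᵀ and a₂b₂ᵀ must span the same plane of matrices: they are the rank-1 matrices of the form x·S₀ + y·S₂.
det(x·S₀ + y·S₂) is 36·x² + 18·xy = 18·(2·x + y)(x), vanishing at (x:y) = (1:-2) and (0:1).
M₁ = S₀ − 2·S₂ = [[0, 0], [9, -9]] = 9·[0, 1][1, -1]ᵀ and M₂ = S₂ = [[4, -6], [6, -9]] = [2, 3][2, -3]ᵀ, so take a₁ = [0, 1], b₁ = [1, -1], a₂ = [2, 3], b₂ = [2, -3].
Each slice is an integer combination of E₁ = a₁b₁ᵀ and E₂ = a₂b₂ᵀ: S₀ = 9·E₁ + 2·E₂, S₁ = −9·E₁ − 2·E₂, S₂ = E₂; reading off coefficients, c₁ = [9, -9, 0] and c₂ = [2, -2, 1].
Hence T = [0, 1] ⊗ [1, -1] ⊗ [9, -9, 0] + [2, 3] ⊗ [2, -3] ⊗ [2, -2, 1], so rank(T) ≤ 2.
These bounds meet, so rank(T) = 2.
Check entry T[1,0,0] = 21: (1)·(1)·(9) + (3)·(2)·(2) = 21.

rank(T) = 2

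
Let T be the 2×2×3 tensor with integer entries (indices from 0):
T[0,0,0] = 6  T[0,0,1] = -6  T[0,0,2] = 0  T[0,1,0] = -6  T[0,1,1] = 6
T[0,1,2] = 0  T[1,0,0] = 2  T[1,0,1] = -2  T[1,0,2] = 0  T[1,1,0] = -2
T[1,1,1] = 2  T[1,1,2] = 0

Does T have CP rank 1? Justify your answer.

If T = a ⊗ b ⊗ c then every fibre of T is a multiple of the corresponding factor, so read the factors off the fibres through the nonzero entry T[0,0,0] = 6.
The mode-1 fibre T[:,0,0] = [6, 2] gives a = [3, 1] (primitive direction); the mode-2 fibre T[0,:,0] = [6, -6] gives b = [1, -1]; then c[k] = T[0,0,k] / (a[0]·b[0]) = [6, -6, 0] / 3 = [2, -2, 0].
Expanding [3, 1] ⊗ [1, -1] ⊗ [2, -2, 0] reproduces all 12 entries of T, so T = [3, 1] ⊗ [1, -1] ⊗ [2, -2, 0] and rank(T) ≤ 1.
Equivalently every frontal slice T[:,:,k] is c[k] times the rank-1 matrix [3, 1] ⊗ [1, -1]. So T has rank 1 (it is nonzero).

Yes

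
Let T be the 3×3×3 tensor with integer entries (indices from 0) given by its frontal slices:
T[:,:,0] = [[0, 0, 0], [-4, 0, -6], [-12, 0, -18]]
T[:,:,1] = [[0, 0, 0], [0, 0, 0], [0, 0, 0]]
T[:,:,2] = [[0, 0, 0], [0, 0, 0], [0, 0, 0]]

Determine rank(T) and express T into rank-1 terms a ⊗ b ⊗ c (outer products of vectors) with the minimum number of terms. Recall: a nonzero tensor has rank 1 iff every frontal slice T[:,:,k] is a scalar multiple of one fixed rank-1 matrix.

Lower bound: T ≠ 0 (e.g. T[1,0,0] = -4), so rank(T) ≥ 1.
Upper bound: the mode-1 fibre T[:,0,0] = [0, -4, -12] gives a = (0, 1, 3) (primitive direction); the mode-2 fibre T[1,:,0] = [-4, 0, -6] gives b = (2, 0, 3); then c[k] = T[1,0,k] / (a[1]·b[0]) = [-4, 0, 0] / 2 = (-2, 0, 0).
Expanding (0, 1, 3) ⊗ (2, 0, 3) ⊗ (-2, 0, 0) reproduces all 27 entries of T, so T = (0, 1, 3) ⊗ (2, 0, 3) ⊗ (-2, 0, 0) and rank(T) ≤ 1.
These bounds meet, so rank(T) = 1.

rank(T) = 1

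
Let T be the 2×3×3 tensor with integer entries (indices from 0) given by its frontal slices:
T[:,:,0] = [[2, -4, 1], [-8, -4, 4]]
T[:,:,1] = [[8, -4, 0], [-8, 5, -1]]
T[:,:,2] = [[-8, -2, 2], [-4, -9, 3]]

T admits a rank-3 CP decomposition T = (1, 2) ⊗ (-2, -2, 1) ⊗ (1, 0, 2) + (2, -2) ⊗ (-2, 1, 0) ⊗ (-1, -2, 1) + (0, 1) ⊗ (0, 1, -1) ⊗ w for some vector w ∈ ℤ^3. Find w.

w = (-2, 1, 1)

Subtract the known terms from T to get the rank-1 residual R = (0, 1) ⊗ (0, 1, -1) ⊗ w, so R[i,j,k] = a[i]·b[j]·w[k]. Pick indices with nonzero a[1]·b[1] = (1)·(1) = 1. Only the fibre through (1,1,·) is needed: R[1,1,:] = T[1,1,:] − Σₗ aₗ[1]bₗ[1]cₗ = [-4, 5, -9] − (2)·(-2)·(1, 0, 2) − (-2)·(1)·(-1, -2, 1) = [-2, 1, 1]. Then w[k] = R[1,1,k] / 1 for each k, giving w = [-2, 1, 1] / 1 = (-2, 1, 1).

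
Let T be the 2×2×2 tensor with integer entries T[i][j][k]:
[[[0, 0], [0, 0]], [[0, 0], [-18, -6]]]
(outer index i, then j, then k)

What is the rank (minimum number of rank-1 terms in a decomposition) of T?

1

Lower bound: T ≠ 0 (e.g. T[1,1,0] = -18), so rank(T) ≥ 1.
Upper bound: if T = a ⊗ b ⊗ c then every fibre of T is a multiple of the corresponding factor, so read the factors off the fibres through the nonzero entry T[1,1,0] = -18.
The mode-1 fibre T[:,1,0] = [0, -18] gives a = (0, 1) (primitive direction); the mode-2 fibre T[1,:,0] = [0, -18] gives b = (0, 1); then c[k] = T[1,1,k] / (a[1]·b[1]) = [-18, -6] / 1 = (-18, -6).
Expanding (0, 1) ⊗ (0, 1) ⊗ (-18, -6) reproduces all 8 entries of T, so T = (0, 1) ⊗ (0, 1) ⊗ (-18, -6) and rank(T) ≤ 1.
These bounds meet, so rank(T) = 1.
Check entry T[1,0,0] = 0: (1)·(0)·(-18) = 0.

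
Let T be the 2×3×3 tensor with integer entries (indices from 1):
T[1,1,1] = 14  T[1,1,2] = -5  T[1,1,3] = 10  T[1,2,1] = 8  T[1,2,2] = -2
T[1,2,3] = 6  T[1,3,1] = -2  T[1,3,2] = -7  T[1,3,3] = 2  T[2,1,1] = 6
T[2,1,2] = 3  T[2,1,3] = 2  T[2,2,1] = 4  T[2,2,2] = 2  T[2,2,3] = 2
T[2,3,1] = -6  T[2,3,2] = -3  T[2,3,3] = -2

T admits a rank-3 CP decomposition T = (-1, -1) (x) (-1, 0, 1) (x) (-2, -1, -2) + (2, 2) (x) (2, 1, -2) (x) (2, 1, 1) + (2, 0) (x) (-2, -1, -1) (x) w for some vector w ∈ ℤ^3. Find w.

Subtract the known terms from T to get the rank-1 residual R = (2, 0) (x) (-2, -1, -1) (x) w, so R[i,j,k] = a[i]·b[j]·w[k]. Pick indices with nonzero a[1]·b[1] = (2)·(-2) = -4. Only the fibre through (1,1,·) is needed: R[1,1,:] = T[1,1,:] − Σₗ aₗ[1]bₗ[1]cₗ = [14, -5, 10] − (-1)·(-1)·(-2, -1, -2) − (2)·(2)·(2, 1, 1) = [8, -8, 8]. Then w[k] = R[1,1,k] / -4 for each k, giving w = [8, -8, 8] / -4 = (-2, 2, -2).

w = (-2, 2, -2)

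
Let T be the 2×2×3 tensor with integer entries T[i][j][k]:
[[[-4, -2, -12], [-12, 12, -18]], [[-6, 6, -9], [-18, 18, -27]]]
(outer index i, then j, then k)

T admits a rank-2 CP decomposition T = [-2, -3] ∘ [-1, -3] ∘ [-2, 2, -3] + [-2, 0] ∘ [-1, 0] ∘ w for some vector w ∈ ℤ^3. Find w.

Subtract the known terms from T to get the rank-1 residual R = [-2, 0] ∘ [-1, 0] ∘ w, so R[i,j,k] = a[i]·b[j]·w[k]. Pick indices with nonzero a[0]·b[0] = (-2)·(-1) = 2. Only the fibre through (0,0,·) is needed: R[0,0,:] = T[0,0,:] − Σₗ aₗ[0]bₗ[0]cₗ = [-4, -2, -12] − (-2)·(-1)·[-2, 2, -3] = [0, -6, -6]. Then w[k] = R[0,0,k] / 2 for each k, giving w = [0, -6, -6] / 2 = [0, -3, -3].

w = [0, -3, -3]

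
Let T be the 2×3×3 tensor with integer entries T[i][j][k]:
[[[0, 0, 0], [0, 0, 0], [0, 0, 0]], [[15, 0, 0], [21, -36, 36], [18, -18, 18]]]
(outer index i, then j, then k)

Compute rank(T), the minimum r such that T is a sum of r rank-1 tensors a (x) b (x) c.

2

Lower bound: the mode-3 unfolding of T (rows indexed by k, columns by (i,j) = (0,0), (0,1), (0,2), (1,0), (1,1), (1,2)) is [[0, 0, 0, 15, 21, 18], [0, 0, 0, 0, -36, -18], [0, 0, 0, 0, 36, 18]].
There the 2×2 minor on rows k ∈ {0, 1}, columns (i,j) ∈ {(1,0), (1,1)} is det [[15, 21], [0, -36]] = -540 ≠ 0, so this unfolding has rank ≥ 2; CP rank is at least every unfolding rank, so rank(T) ≥ 2. (Flattening ranks never certify an upper bound on CP rank; for that we must actually write T with 2 rank-1 terms.)
Upper bound — finding two terms. Every mode-1 slice of T is a multiple of one matrix: T[i,:,:] = a[i]·M with a = [0, 1] and M = [[15, 0, 0], [21, -36, 36], [18, -18, 18]] (rows indexed by j, columns by k). So it suffices to write M as a sum of two rank-1 matrices.
The rows of M satisfy (row 0) = −(row 1) + 2·(row 2), so splitting by rows, M = [-1, 1, 0][21, -36, 36]ᵀ + [2, 0, 1][18, -18, 18]ᵀ.
Hence T = [0, 1] (x) [-1, 1, 0] (x) [21, -36, 36] + [0, 1] (x) [2, 0, 1] (x) [18, -18, 18], so rank(T) ≤ 2.
These bounds meet, so rank(T) = 2.
Check entry T[1,1,0] = 21: (1)·(1)·(21) + (1)·(0)·(18) = 21.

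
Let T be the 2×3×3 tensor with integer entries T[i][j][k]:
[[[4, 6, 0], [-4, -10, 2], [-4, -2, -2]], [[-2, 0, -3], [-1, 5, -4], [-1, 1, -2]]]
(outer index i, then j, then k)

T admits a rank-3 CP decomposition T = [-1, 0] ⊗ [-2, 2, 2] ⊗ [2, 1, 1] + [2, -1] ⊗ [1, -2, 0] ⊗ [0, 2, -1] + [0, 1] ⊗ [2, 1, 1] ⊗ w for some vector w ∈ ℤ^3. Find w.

w = [-1, 1, -2]

Subtract the known terms from T to get the rank-1 residual R = [0, 1] ⊗ [2, 1, 1] ⊗ w, so R[i,j,k] = a[i]·b[j]·w[k]. Pick indices with nonzero a[1]·b[0] = (1)·(2) = 2. Only the fibre through (1,0,·) is needed: R[1,0,:] = T[1,0,:] − Σₗ aₗ[1]bₗ[0]cₗ = [-2, 0, -3] − (0)·(-2)·[2, 1, 1] − (-1)·(1)·[0, 2, -1] = [-2, 2, -4]. Then w[k] = R[1,0,k] / 2 for each k, giving w = [-2, 2, -4] / 2 = [-1, 1, -2].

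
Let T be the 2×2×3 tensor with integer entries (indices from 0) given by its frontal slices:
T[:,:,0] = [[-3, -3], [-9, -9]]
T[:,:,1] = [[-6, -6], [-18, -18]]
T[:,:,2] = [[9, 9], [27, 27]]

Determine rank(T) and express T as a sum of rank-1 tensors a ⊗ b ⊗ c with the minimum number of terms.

Lower bound: T ≠ 0 (e.g. T[0,0,0] = -3), so rank(T) ≥ 1.
Upper bound: if T = a ⊗ b ⊗ c then every fibre of T is a multiple of the corresponding factor, so read the factors off the fibres through the nonzero entry T[0,0,0] = -3.
The mode-1 fibre T[:,0,0] = [-3, -9] gives a = [1, 3] (primitive direction); the mode-2 fibre T[0,:,0] = [-3, -3] gives b = [1, 1]; then c[k] = T[0,0,k] / (a[0]·b[0]) = [-3, -6, 9] / 1 = [-3, -6, 9].
Expanding [1, 3] ⊗ [1, 1] ⊗ [-3, -6, 9] reproduces all 12 entries of T, so T = [1, 3] ⊗ [1, 1] ⊗ [-3, -6, 9] and rank(T) ≤ 1.
These bounds meet, so rank(T) = 1.
Check entry T[1,1,2] = 27: (3)·(1)·(9) = 27.

rank(T) = 1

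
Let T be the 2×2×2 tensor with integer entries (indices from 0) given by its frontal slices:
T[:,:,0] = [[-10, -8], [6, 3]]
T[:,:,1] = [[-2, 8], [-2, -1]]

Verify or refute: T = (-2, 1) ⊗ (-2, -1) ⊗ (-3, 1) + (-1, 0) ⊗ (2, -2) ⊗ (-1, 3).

Reconstruct entrywise from the claimed factors. For example, T[0,0,0] = -10 and Σₗ aₗ[0]bₗ[0]cₗ[0] = (-2)·(-2)·(-3) + (-1)·(2)·(-1) = -10; checking all 8 entries, every one matches. The claim holds.

Yes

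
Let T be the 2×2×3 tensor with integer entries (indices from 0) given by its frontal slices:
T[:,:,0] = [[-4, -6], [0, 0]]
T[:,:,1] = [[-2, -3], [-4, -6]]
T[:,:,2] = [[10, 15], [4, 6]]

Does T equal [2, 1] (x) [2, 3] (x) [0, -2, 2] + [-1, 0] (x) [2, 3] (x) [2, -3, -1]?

Reconstruct entrywise from the claimed factors. For example, T[1,0,2] = 4 and Σₗ aₗ[1]bₗ[0]cₗ[2] = (1)·(2)·(2) + (0)·(2)·(-1) = 4; checking all 12 entries, every one matches. The claim holds.

Yes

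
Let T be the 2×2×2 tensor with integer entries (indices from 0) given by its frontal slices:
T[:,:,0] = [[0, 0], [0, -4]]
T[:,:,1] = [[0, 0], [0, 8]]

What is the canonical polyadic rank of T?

Lower bound: T ≠ 0 (e.g. T[1,1,0] = -4), so rank(T) ≥ 1.
Upper bound: if T = a ⊗ b ⊗ c then every fibre of T is a multiple of the corresponding factor, so read the factors off the fibres through the nonzero entry T[1,1,0] = -4.
The mode-1 fibre T[:,1,0] = [0, -4] gives a = [0, 1] (primitive direction); the mode-2 fibre T[1,:,0] = [0, -4] gives b = [0, 1]; then c[k] = T[1,1,k] / (a[1]·b[1]) = [-4, 8] / 1 = [-4, 8].
Expanding [0, 1] ⊗ [0, 1] ⊗ [-4, 8] reproduces all 8 entries of T, so T = [0, 1] ⊗ [0, 1] ⊗ [-4, 8] and rank(T) ≤ 1.
These bounds meet, so rank(T) = 1.

1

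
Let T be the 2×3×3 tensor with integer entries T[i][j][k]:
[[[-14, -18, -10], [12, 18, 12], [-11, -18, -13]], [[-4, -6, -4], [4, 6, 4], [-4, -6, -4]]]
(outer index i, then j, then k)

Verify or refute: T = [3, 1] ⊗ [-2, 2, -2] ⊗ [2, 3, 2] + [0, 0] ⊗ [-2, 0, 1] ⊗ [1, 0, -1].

No

Reconstruct entry (0,0,0) from the claimed factors: Σₗ aₗ[0]bₗ[0]cₗ[0] = (3)·(-2)·(2) + (0)·(-2)·(1) = -12, but T[0,0,0] = -14. The claim is false.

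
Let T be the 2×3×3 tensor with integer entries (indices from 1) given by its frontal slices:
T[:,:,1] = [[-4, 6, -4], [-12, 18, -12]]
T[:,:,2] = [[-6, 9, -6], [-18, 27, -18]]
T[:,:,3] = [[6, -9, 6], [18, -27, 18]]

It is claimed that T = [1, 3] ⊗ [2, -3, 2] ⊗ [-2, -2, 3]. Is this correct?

No

Reconstruct entry (1,1,2) from the claimed factors: Σₗ aₗ[1]bₗ[1]cₗ[2] = (1)·(2)·(-2) = -4, but T[1,1,2] = -6. The claim is false.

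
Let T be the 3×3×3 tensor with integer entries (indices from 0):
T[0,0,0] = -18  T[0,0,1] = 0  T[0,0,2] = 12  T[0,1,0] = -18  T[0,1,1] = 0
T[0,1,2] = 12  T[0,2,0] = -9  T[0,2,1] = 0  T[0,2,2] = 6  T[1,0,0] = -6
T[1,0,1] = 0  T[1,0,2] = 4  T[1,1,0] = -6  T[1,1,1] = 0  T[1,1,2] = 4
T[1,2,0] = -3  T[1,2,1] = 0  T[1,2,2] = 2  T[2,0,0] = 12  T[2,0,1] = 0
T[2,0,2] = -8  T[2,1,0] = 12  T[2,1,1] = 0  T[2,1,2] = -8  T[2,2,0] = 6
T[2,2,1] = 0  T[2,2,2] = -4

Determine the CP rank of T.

Lower bound: T ≠ 0 (e.g. T[0,0,0] = -18), so rank(T) ≥ 1.
Upper bound: if T = a ⊗ b ⊗ c then every fibre of T is a multiple of the corresponding factor, so read the factors off the fibres through the nonzero entry T[0,0,0] = -18.
The mode-1 fibre T[:,0,0] = [-18, -6, 12] gives a = [3, 1, -2] (primitive direction); the mode-2 fibre T[0,:,0] = [-18, -18, -9] gives b = [2, 2, 1]; then c[k] = T[0,0,k] / (a[0]·b[0]) = [-18, 0, 12] / 6 = [-3, 0, 2].
Expanding [3, 1, -2] ⊗ [2, 2, 1] ⊗ [-3, 0, 2] reproduces all 27 entries of T, so T = [3, 1, -2] ⊗ [2, 2, 1] ⊗ [-3, 0, 2] and rank(T) ≤ 1.
These bounds meet, so rank(T) = 1.

1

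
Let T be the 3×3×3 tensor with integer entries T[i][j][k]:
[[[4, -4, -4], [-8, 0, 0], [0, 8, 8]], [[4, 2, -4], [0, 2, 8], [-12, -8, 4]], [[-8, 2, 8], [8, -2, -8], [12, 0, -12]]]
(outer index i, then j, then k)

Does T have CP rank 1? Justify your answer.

The mode-3 unfolding of T (rows indexed by k, columns by (i,j) = (0,0), (0,1), (0,2), (1,0), (1,1), (1,2), (2,0), (2,1), (2,2)) is [[4, -8, 0, 4, 0, -12, -8, 8, 12], [-4, 0, 8, 2, 2, -8, 2, -2, 0], [-4, 0, 8, -4, 8, 4, 8, -8, -12]].
There the 3×3 minor on rows k ∈ {0, 1, 2}, columns (i,j) ∈ {(0,0), (0,1), (1,0)} is det [[4, -8, 4], [-4, 0, 2], [-4, 0, -4]] = 192 ≠ 0, so this unfolding has rank ≥ 3; CP rank is at least every unfolding rank, so rank(T) ≥ 3.
In particular rank(T) ≥ 3 > 1, so T is not rank-1.

No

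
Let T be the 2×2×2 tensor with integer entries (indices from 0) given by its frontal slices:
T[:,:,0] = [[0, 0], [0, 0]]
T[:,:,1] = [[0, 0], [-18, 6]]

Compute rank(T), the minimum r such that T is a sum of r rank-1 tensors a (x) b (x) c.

Lower bound: T ≠ 0 (e.g. T[1,0,1] = -18), so rank(T) ≥ 1.
Upper bound: if T = a (x) b (x) c then every fibre of T is a multiple of the corresponding factor, so read the factors off the fibres through the nonzero entry T[1,0,1] = -18.
The mode-1 fibre T[:,0,1] = [0, -18] gives a = [0, 1] (primitive direction); the mode-2 fibre T[1,:,1] = [-18, 6] gives b = [3, -1]; then c[k] = T[1,0,k] / (a[1]·b[0]) = [0, -18] / 3 = [0, -6].
Expanding [0, 1] (x) [3, -1] (x) [0, -6] reproduces all 8 entries of T, so T = [0, 1] (x) [3, -1] (x) [0, -6] and rank(T) ≤ 1.
These bounds meet, so rank(T) = 1.

1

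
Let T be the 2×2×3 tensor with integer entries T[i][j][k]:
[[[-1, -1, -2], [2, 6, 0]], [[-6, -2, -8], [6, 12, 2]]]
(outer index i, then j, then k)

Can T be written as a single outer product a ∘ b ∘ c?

The mode-3 unfolding of T (rows indexed by k, columns by (i,j) = (0,0), (0,1), (1,0), (1,1)) is [[-1, 2, -6, 6], [-1, 6, -2, 12], [-2, 0, -8, 2]].
There the 3×3 minor on rows k ∈ {0, 1, 2}, columns (i,j) ∈ {(0,0), (0,1), (1,0)} is det [[-1, 2, -6], [-1, 6, -2], [-2, 0, -8]] = -32 ≠ 0, so this unfolding has rank ≥ 3; CP rank is at least every unfolding rank, so rank(T) ≥ 3.
In particular rank(T) ≥ 3 > 1, so T is not rank-1.

No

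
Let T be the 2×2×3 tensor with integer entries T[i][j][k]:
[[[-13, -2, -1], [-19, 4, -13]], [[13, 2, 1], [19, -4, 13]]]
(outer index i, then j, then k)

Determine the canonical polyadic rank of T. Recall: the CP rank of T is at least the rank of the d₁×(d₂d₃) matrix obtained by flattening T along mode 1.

Lower bound: the mode-2 unfolding of T (rows indexed by j, columns by (i,k) = (0,0), (0,1), (0,2), (1,0), (1,1), (1,2)) is [[-13, -2, -1, 13, 2, 1], [-19, 4, -13, 19, -4, 13]].
There the 2×2 minor on rows j ∈ {0, 1}, columns (i,k) ∈ {(0,0), (0,1)} is det [[-13, -2], [-19, 4]] = -90 ≠ 0, so this unfolding has rank ≥ 2; CP rank is at least every unfolding rank, so rank(T) ≥ 2. (Unfolding ranks only ever bound the CP rank from below — rank(T) can be strictly larger than all of them — so the matching upper bound has to come from an explicit 2-term decomposition.)
Upper bound — finding two terms. Every mode-1 slice of T is a multiple of one matrix: T[i,:,:] = a[i]·M with a = [1, -1] and M = [[-13, -2, -1], [-19, 4, -13]] (rows indexed by j, columns by k). So it suffices to write M as a sum of two rank-1 matrices.
Splitting M by its rows (j = 0, 1), M = [1, 0][-13, -2, -1]ᵀ + [0, 1][-19, 4, -13]ᵀ.
Hence T = [1, -1] ⊗ [1, 0] ⊗ [-13, -2, -1] + [1, -1] ⊗ [0, 1] ⊗ [-19, 4, -13], so rank(T) ≤ 2.
These bounds meet, so rank(T) = 2.
Check entry T[0,1,0] = -19: (1)·(0)·(-13) + (1)·(1)·(-19) = -19.

2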